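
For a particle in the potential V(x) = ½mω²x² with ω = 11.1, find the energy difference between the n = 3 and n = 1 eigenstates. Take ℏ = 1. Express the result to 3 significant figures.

E_n = ℏω(n + ½), so ΔE = (3 − 1) ℏω = 2 × 11.1 = 22.20.

ΔE = 22.2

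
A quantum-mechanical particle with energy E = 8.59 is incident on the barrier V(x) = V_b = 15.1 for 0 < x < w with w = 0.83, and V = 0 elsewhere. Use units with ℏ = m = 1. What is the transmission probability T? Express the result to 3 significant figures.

T = 0.00978

Since E < V_b the interior solution is evanescent with decay constant κ = √(2m(V_b − E))/ℏ = 3.608.
κw = 2.995, sinh(κw) = 9.967.
Matching ψ, ψ′ at both faces gives T = [1 + V_b² sinh²(κw) / (4E(V_b − E))]⁻¹ = 1/102.3 = 0.00978.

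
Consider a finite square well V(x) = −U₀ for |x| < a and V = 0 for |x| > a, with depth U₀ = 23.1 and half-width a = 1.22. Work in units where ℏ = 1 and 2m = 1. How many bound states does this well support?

N = 4

Define the well-strength parameter z₀ = (a/ℏ)√(2mU₀) = 1.22 × √(2·0.5·23.1) = 5.864.
A new bound state (alternating even/odd) appears each time z₀ passes a multiple of π/2, so N = ⌊2z₀/π⌋ + 1 = ⌊3.733⌋ + 1 = 4.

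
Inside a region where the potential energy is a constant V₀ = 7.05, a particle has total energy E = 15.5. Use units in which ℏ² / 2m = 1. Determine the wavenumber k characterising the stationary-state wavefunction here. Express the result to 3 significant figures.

With E > V₀ the solution is oscillatory, ψ ∝ e^{±ikx} with k = √(2m(E − V₀))/ℏ.
k = √(2 × 0.5 × 8.45) = 2.907.

k = 2.91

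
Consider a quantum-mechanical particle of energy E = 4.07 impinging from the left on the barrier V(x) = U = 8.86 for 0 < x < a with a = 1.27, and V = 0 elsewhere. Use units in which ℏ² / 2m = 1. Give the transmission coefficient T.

T = 0.0152

E < U: inside the barrier ψ ∝ e^{±κx} with κ = √(2m(U − E))/ℏ = 2.189.
κa = 2.780, sinh(κa) = 8.025.
The exact tunnelling result is T⁻¹ = 1 + U² sinh²(κa) / [4E(U − E)] = 65.82, so T = 0.0152.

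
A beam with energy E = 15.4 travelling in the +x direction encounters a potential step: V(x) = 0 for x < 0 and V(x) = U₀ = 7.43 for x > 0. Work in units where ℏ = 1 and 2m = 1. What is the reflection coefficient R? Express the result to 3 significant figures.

The wavenumbers are k₁ = √(2mE)/ℏ = 3.924 on the left and k₂ = √(2m(E − U₀))/ℏ = 2.823 on the right.
Matching ψ and ψ′ at x = 0 gives r = (k₁ − k₂)/(k₁ + k₂), so R = r² = 0.02663 and T = 1 − R = 0.9734.

R = 0.0266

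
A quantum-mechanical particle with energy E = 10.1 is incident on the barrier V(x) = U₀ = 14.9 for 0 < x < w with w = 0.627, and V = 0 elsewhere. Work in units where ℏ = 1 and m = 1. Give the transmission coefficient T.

T = 0.0696

E < U₀: inside the barrier ψ ∝ e^{±κx} with κ = √(2m(U₀ − E))/ℏ = 3.098.
κw = 1.943, sinh(κw) = 3.417.
Matching ψ, ψ′ at both faces gives T = [1 + U₀² sinh²(κw) / (4E(U₀ − E))]⁻¹ = 1/14.37 = 0.0696.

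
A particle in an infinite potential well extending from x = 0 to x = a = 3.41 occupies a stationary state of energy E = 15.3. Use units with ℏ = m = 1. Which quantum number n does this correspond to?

For an infinite well E_n = n²π²ℏ²/(2ma²), so n = (a/πℏ)√(2mE).
n = (3.41/π) × √(2 × 1 × 15.3) = 6.004 → n = 6.

n = 6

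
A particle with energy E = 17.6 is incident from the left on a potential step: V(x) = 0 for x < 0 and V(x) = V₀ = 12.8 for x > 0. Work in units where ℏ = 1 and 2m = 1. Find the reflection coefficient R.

R = 0.0985

On each side the TISE gives plane waves with k = √(2m(E − V))/ℏ: k₁ = √(2·½·17.6) = 4.195, k₂ = √(2·½·4.8) = 2.191.
Matching ψ and ψ′ at x = 0 gives r = (k₁ − k₂)/(k₁ + k₂), so R = r² = 0.09851 and T = 1 − R = 0.9015.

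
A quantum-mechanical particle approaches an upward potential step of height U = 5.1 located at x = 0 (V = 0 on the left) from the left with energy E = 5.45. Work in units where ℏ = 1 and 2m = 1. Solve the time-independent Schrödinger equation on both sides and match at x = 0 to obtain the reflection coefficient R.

R = 0.355

On each side the TISE gives plane waves with k = √(2m(E − V))/ℏ: k₁ = √(2·½·5.45) = 2.335, k₂ = √(2·½·0.35) = 0.5916.
Continuity of ψ and ψ′ at the step yields the reflection amplitude r = (k₁ − k₂)/(k₁ + k₂) = 0.5956; thus R = |r|² = 0.3548, T = 0.6452.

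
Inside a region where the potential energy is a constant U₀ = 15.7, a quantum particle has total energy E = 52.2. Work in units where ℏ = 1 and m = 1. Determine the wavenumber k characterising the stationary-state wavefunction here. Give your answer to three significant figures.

With E > U₀ the solution is oscillatory, ψ ∝ e^{±ikx} with k = √(2m(E − U₀))/ℏ.
k = √(2 × 1 × 36.5) = 8.544.

k = 8.54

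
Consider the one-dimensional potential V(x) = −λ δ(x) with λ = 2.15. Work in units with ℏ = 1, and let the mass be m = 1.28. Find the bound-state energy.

For x ≠ 0 the bound state is ψ ∝ e^{−κ|x|}; integrating the TISE across the delta gives the cusp condition 2κ = 2mλ/ℏ², so κ = 2.752.
Then E = −ℏ²κ²/(2m) = −mλ²/(2ℏ²) = -2.958.

E = -2.96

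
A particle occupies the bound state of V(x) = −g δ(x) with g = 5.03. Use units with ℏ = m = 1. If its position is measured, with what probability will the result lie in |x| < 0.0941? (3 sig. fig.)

The normalised bound state is ψ = √κ e^{−κ|x|} with κ = mg/ℏ² = 5.030.
P(|x| < d) = ∫_{−d}^{d} κ e^{−2κ|x|} dx = 1 − e^{−2κd} = 1 − e^{−0.9466} = 0.6120.

P = 0.612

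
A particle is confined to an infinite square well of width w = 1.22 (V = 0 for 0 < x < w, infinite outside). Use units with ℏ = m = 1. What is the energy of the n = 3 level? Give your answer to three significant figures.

Requiring ψ(0) = ψ(w) = 0 quantises k = nπ/w, hence E_n = ℏ²k²/2m = n²π²ℏ²/(2mw²).
E_3 = 3² × π² / (2 × 1 × 1.22²) = 29.84.

E = 29.8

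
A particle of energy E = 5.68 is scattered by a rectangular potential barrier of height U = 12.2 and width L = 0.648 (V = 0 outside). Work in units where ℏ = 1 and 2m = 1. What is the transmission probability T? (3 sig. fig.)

T = 0.135

Since E < U the interior solution is evanescent with decay constant κ = √(2m(U − E))/ℏ = 2.553.
κL = 1.655, sinh(κL) = 2.520.
The exact tunnelling result is T⁻¹ = 1 + U² sinh²(κL) / [4E(U − E)] = 7.380, so T = 0.135.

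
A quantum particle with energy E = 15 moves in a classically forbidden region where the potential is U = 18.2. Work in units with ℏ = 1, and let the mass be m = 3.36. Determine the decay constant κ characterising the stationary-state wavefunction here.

Since E < U the TISE in this region is ψ'' = κ²ψ with κ = √(2m(U − E))/ℏ.
κ = √(2 × 3.36 × 3.2) = 4.637.

κ = 4.64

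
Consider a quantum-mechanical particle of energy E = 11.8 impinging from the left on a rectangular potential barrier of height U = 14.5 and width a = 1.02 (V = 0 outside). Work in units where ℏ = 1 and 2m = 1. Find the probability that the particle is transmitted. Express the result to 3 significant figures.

E < U: inside the barrier ψ ∝ e^{±κx} with κ = √(2m(U − E))/ℏ = 1.643.
κa = 1.676, sinh(κa) = 2.579.
Matching ψ, ψ′ at both faces gives T = [1 + U² sinh²(κa) / (4E(U − E))]⁻¹ = 1/11.97 = 0.0835.

T = 0.0835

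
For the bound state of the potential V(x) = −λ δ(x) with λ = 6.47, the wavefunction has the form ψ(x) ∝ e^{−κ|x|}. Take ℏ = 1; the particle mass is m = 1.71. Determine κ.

κ = 11.1

Integrate −(ℏ²/2m)ψ'' − λδ(x)ψ = Eψ from −ε to +ε: the ψ'' term gives ψ'(0⁺) − ψ'(0⁻) and the δ term gives −(2mλ/ℏ²)ψ(0).
With ψ ∝ e^{−κ|x|} this yields −2κ = −2mλ/ℏ², so κ = mλ/ℏ² = 11.06.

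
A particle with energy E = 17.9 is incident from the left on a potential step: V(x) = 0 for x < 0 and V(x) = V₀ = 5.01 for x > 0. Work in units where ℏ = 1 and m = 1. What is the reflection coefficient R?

On each side the TISE gives plane waves with k = √(2m(E − V))/ℏ: k₁ = √(2·1·17.9) = 5.983, k₂ = √(2·1·12.89) = 5.077.
Matching ψ and ψ′ at x = 0 gives r = (k₁ − k₂)/(k₁ + k₂), so R = r² = 0.006708 and T = 1 − R = 0.9933.

R = 0.00671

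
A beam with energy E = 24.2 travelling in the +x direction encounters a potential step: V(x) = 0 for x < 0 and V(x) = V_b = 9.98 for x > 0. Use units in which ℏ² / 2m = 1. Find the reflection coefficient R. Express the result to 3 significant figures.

The wavenumbers are k₁ = √(2mE)/ℏ = 4.919 on the left and k₂ = √(2m(E − V_b))/ℏ = 3.771 on the right.
Continuity of ψ and ψ′ at the step yields the reflection amplitude r = (k₁ − k₂)/(k₁ + k₂) = 0.1321; thus R = |r|² = 0.01746, T = 0.9825.

R = 0.0175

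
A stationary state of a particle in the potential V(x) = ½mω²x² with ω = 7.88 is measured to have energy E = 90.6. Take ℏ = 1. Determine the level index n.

Invert E_n = (n + ½)ℏω: n = E/ℏω − ½ = 10.997, so n = 11.

n = 11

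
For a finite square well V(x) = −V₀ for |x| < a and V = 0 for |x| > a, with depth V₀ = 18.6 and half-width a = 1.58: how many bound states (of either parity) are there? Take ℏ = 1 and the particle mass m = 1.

The dimensionless depth is z₀ = a√(2mV₀)/ℏ = 1.58 × √(37.20) = 9.637.
A new bound state (alternating even/odd) appears each time z₀ passes a multiple of π/2, so N = ⌊2z₀/π⌋ + 1 = ⌊6.135⌋ + 1 = 7.

N = 7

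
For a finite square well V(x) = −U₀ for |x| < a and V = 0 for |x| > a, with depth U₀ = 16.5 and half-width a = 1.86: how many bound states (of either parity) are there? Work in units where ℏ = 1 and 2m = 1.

N = 5

Define the well-strength parameter z₀ = (a/ℏ)√(2mU₀) = 1.86 × √(2·0.5·16.5) = 7.555.
The even/odd transcendental equations gain one root per π/2 in z₀, giving N = 1 + ⌊2z₀/π⌋ = 1 + ⌊4.810⌋ = 5.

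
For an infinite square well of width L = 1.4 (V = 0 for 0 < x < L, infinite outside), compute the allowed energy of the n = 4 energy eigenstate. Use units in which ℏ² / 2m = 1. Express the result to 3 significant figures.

Requiring ψ(0) = ψ(L) = 0 quantises k = nπ/L, hence E_n = ℏ²k²/2m = n²π²ℏ²/(2mL²).
E_4 = 4² × π² / (2 × 0.5 × 1.4²) = 80.57.

E = 80.6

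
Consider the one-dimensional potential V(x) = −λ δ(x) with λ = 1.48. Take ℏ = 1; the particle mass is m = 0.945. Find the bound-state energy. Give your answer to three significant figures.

For x ≠ 0 the bound state is ψ ∝ e^{−κ|x|}; integrating the TISE across the delta gives the cusp condition 2κ = 2mλ/ℏ², so κ = 1.399.
Then E = −ℏ²κ²/(2m) = −mλ²/(2ℏ²) = -1.035.

E = -1.03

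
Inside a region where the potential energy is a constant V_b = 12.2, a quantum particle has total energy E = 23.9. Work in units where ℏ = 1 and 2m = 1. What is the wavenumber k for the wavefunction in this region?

With E > V_b the solution is oscillatory, ψ ∝ e^{±ikx} with k = √(2m(E − V_b))/ℏ.
k = √(2 × 0.5 × 11.7) = 3.421.

k = 3.42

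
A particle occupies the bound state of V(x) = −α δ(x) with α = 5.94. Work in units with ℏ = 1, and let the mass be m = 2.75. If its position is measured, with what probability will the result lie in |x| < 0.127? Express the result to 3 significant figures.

P = 0.984

The normalised bound state is ψ = √κ e^{−κ|x|} with κ = mα/ℏ² = 16.34.
P(|x| < d) = ∫_{−d}^{d} κ e^{−2κ|x|} dx = 1 − e^{−2κd} = 1 − e^{−4.149} = 0.9842.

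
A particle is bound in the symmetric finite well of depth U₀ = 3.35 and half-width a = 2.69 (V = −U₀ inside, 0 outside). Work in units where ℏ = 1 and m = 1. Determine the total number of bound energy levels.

The dimensionless depth is z₀ = a√(2mU₀)/ℏ = 2.69 × √(6.700) = 6.963.
A new bound state (alternating even/odd) appears each time z₀ passes a multiple of π/2, so N = ⌊2z₀/π⌋ + 1 = ⌊4.433⌋ + 1 = 5.

N = 5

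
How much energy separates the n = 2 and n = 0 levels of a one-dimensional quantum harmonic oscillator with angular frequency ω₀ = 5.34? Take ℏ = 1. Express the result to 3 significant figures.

ΔE = 10.7

E_n = ℏω₀(n + ½), so ΔE = (2 − 0) ℏω₀ = 2 × 5.34 = 10.68.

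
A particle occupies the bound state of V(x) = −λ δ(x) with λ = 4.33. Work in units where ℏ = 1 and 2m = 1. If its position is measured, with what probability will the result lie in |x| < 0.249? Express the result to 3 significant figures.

P = 0.660

The normalised bound state is ψ = √κ e^{−κ|x|} with κ = mλ/ℏ² = 2.165.
P(|x| < d) = ∫_{−d}^{d} κ e^{−2κ|x|} dx = 1 − e^{−2κd} = 1 − e^{−1.078} = 0.6598.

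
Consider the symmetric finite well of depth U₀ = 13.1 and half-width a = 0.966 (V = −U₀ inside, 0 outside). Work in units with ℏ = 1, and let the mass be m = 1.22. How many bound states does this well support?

N = 4

Define the well-strength parameter z₀ = (a/ℏ)√(2mU₀) = 0.966 × √(2·1.22·13.1) = 5.461.
The even/odd transcendental equations gain one root per π/2 in z₀, giving N = 1 + ⌊2z₀/π⌋ = 1 + ⌊3.477⌋ = 4.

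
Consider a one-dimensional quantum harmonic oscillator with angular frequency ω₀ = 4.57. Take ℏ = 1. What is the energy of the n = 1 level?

E = 6.86

The oscillator eigenvalues are E_n = ℏω₀(n + ½), so E_1 = 4.57 × 1.5 = 6.855.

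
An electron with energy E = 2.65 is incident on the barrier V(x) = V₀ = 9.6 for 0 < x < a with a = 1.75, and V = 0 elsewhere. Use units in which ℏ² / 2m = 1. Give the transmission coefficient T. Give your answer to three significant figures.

T = 0.000314

Since E < V₀ the interior solution is evanescent with decay constant κ = √(2m(V₀ − E))/ℏ = 2.636.
κa = 4.613, sinh(κa) = 50.41.
The exact tunnelling result is T⁻¹ = 1 + V₀² sinh²(κa) / [4E(V₀ − E)] = 3180, so T = 0.000314.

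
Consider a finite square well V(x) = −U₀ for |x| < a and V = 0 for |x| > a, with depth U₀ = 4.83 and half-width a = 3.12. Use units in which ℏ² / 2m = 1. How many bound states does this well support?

Define the well-strength parameter z₀ = (a/ℏ)√(2mU₀) = 3.12 × √(2·0.5·4.83) = 6.857.
A new bound state (alternating even/odd) appears each time z₀ passes a multiple of π/2, so N = ⌊2z₀/π⌋ + 1 = ⌊4.365⌋ + 1 = 5.

N = 5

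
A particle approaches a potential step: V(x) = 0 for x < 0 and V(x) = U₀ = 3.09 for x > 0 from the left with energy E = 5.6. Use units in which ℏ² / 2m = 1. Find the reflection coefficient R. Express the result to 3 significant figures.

The wavenumbers are k₁ = √(2mE)/ℏ = 2.366 on the left and k₂ = √(2m(E − U₀))/ℏ = 1.584 on the right.
Matching ψ and ψ′ at x = 0 gives r = (k₁ − k₂)/(k₁ + k₂), so R = r² = 0.03919 and T = 1 − R = 0.9608.

R = 0.0392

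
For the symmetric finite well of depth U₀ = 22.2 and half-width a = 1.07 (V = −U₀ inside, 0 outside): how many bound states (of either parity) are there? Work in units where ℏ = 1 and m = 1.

The dimensionless depth is z₀ = a√(2mU₀)/ℏ = 1.07 × √(44.40) = 7.130.
The even/odd transcendental equations gain one root per π/2 in z₀, giving N = 1 + ⌊2z₀/π⌋ = 1 + ⌊4.539⌋ = 5.

N = 5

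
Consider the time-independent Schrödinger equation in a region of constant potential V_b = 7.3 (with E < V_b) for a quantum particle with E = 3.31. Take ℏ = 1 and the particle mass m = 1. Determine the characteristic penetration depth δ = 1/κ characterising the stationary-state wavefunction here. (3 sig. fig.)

Since E < V_b the TISE in this region is ψ'' = κ²ψ with κ = √(2m(V_b − E))/ℏ.
κ = √(2 × 1 × 3.99) = 2.825. The penetration depth is δ = 1/κ = 0.354.

δ = 0.354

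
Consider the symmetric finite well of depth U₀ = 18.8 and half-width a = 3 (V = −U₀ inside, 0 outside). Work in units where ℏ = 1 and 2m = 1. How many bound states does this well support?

Define the well-strength parameter z₀ = (a/ℏ)√(2mU₀) = 3 × √(2·0.5·18.8) = 13.01.
A new bound state (alternating even/odd) appears each time z₀ passes a multiple of π/2, so N = ⌊2z₀/π⌋ + 1 = ⌊8.281⌋ + 1 = 9.

N = 9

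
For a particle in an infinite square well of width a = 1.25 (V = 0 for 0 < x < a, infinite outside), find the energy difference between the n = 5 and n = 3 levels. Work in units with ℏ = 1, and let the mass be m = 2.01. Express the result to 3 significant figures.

E_n = n²π²ℏ²/(2ma²), so ΔE = (5² − 3²) π²ℏ²/(2ma²).
ΔE = 16 × π² / (2 × 2.01 × 1.25²) = 25.14.

ΔE = 25.1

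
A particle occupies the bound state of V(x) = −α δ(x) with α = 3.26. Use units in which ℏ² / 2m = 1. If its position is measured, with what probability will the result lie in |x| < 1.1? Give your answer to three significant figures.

P = 0.972

The normalised bound state is ψ = √κ e^{−κ|x|} with κ = mα/ℏ² = 1.630.
P(|x| < d) = ∫_{−d}^{d} κ e^{−2κ|x|} dx = 1 − e^{−2κd} = 1 − e^{−3.586} = 0.9723.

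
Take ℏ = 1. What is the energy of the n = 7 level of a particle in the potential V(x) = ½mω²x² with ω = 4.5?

Using E_n = (n + ½)ℏω: E_7 = 7.5 × 4.5 = 33.75.

E = 33.8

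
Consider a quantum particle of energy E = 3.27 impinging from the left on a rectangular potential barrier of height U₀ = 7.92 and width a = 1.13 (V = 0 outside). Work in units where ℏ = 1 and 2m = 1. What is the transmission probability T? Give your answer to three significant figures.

Since E < U₀ the interior solution is evanescent with decay constant κ = √(2m(U₀ − E))/ℏ = 2.156.
κa = 2.437, sinh(κa) = 5.674.
The exact tunnelling result is T⁻¹ = 1 + U₀² sinh²(κa) / [4E(U₀ − E)] = 34.20, so T = 0.0292.

T = 0.0292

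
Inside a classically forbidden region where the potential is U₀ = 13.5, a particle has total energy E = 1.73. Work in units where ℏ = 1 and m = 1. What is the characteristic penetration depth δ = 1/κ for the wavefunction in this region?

δ = 0.206

Since E < U₀ the TISE in this region is ψ'' = κ²ψ with κ = √(2m(U₀ − E))/ℏ.
κ = √(2 × 1 × 11.77) = 4.852. The penetration depth is δ = 1/κ = 0.206.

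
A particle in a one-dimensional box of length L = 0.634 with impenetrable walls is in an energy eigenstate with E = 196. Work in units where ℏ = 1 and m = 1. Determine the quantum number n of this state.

n = 4

From E_n = n²π²ℏ²/(2mL²) invert to n = √(2mL²E)/(πℏ).
n = (0.634/π) × √(2 × 1 × 196) = 3.996 → n = 4.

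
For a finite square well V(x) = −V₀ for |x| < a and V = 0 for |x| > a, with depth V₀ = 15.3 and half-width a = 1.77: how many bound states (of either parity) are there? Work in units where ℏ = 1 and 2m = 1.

Define the well-strength parameter z₀ = (a/ℏ)√(2mV₀) = 1.77 × √(2·0.5·15.3) = 6.923.
The even/odd transcendental equations gain one root per π/2 in z₀, giving N = 1 + ⌊2z₀/π⌋ = 1 + ⌊4.408⌋ = 5.

N = 5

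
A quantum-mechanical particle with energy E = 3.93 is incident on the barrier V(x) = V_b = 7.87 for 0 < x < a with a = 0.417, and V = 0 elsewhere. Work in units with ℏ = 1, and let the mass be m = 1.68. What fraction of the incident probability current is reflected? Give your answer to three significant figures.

R = 0.825

Since E < V_b the interior solution is evanescent with decay constant κ = √(2m(V_b − E))/ℏ = 3.638.
κa = 1.517, sinh(κa) = 2.170.
Matching ψ, ψ′ at both faces gives T = [1 + V_b² sinh²(κa) / (4E(V_b − E))]⁻¹ = 1/5.710 = 0.175.
R = 1 − T = 0.825.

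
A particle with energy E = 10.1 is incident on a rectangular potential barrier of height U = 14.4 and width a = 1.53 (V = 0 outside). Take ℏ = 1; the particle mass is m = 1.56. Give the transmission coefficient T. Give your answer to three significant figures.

T = 0.0000455

E < U: inside the barrier ψ ∝ e^{±κx} with κ = √(2m(U − E))/ℏ = 3.663.
κa = 5.604, sinh(κa) = 135.8.
The exact tunnelling result is T⁻¹ = 1 + U² sinh²(κa) / [4E(U − E)] = 22000, so T = 0.0000455.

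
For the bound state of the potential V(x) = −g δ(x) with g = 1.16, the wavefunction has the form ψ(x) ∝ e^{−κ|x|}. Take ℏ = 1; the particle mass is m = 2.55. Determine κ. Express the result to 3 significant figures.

Integrating the TISE across x = 0 gives the cusp condition ψ'(0⁺) − ψ'(0⁻) = −(2mg/ℏ²)ψ(0).
With ψ ∝ e^{−κ|x|} this yields −2κ = −2mg/ℏ², so κ = mg/ℏ² = 2.958.

κ = 2.96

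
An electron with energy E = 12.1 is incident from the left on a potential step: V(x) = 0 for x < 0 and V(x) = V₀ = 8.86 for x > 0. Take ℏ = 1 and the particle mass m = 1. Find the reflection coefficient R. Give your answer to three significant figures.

R = 0.101

On each side the TISE gives plane waves with k = √(2m(E − V))/ℏ: k₁ = √(2·1·12.1) = 4.919, k₂ = √(2·1·3.24) = 2.546.
Matching ψ and ψ′ at x = 0 gives r = (k₁ − k₂)/(k₁ + k₂), so R = r² = 0.1011 and T = 1 − R = 0.8989.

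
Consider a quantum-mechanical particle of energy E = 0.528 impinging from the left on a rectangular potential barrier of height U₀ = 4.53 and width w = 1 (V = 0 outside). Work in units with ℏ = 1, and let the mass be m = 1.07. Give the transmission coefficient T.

T = 0.00474

E < U₀: inside the barrier ψ ∝ e^{±κx} with κ = √(2m(U₀ − E))/ℏ = 2.926.
κw = 2.926, sinh(κw) = 9.304.
The exact tunnelling result is T⁻¹ = 1 + U₀² sinh²(κw) / [4E(U₀ − E)] = 211.2, so T = 0.00474.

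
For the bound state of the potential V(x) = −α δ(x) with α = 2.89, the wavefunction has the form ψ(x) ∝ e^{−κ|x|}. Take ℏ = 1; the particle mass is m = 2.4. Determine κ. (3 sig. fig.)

Integrate −(ℏ²/2m)ψ'' − αδ(x)ψ = Eψ from −ε to +ε: the ψ'' term gives ψ'(0⁺) − ψ'(0⁻) and the δ term gives −(2mα/ℏ²)ψ(0).
With ψ ∝ e^{−κ|x|} this yields −2κ = −2mα/ℏ², so κ = mα/ℏ² = 6.936.

κ = 6.94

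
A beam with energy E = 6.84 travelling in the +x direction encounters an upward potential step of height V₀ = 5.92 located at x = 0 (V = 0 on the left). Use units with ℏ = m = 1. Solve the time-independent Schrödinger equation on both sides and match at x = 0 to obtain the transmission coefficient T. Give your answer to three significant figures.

T = 0.785

The wavenumbers are k₁ = √(2mE)/ℏ = 3.699 on the left and k₂ = √(2m(E − V₀))/ℏ = 1.356 on the right.
Continuity of ψ and ψ′ at the step yields the reflection amplitude r = (k₁ − k₂)/(k₁ + k₂) = 0.4633; thus R = |r|² = 0.2147, T = 0.7853.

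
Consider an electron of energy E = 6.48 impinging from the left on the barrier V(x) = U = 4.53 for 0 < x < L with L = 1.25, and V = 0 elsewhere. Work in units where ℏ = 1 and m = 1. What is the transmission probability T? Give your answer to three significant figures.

Above the barrier the interior wavenumber is k₂ = √(2m(E − U))/ℏ = 1.975, giving phase k₂L = 2.469.
T = [1 + U² sin²(k₂L) / (4E(E − U))]⁻¹ = 1/1.158 = 0.864.

T = 0.864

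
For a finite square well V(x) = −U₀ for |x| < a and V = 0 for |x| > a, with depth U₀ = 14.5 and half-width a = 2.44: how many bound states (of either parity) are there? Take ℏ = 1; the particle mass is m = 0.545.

N = 7

Define the well-strength parameter z₀ = (a/ℏ)√(2mU₀) = 2.44 × √(2·0.545·14.5) = 9.700.
The even/odd transcendental equations gain one root per π/2 in z₀, giving N = 1 + ⌊2z₀/π⌋ = 1 + ⌊6.175⌋ = 7.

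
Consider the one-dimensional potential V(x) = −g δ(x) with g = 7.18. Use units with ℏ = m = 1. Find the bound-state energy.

E = -25.8

The bound state is ψ(x) = √κ e^{−κ|x|}. The derivative jump ψ'(0⁺) − ψ'(0⁻) = −(2mg/ℏ²)ψ(0) fixes κ = mg/ℏ² = 7.180.
Then E = −ℏ²κ²/(2m) = −mg²/(2ℏ²) = -25.78.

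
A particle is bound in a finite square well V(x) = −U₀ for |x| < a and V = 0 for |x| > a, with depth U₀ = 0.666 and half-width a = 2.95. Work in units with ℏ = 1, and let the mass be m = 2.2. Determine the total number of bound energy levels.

The dimensionless depth is z₀ = a√(2mU₀)/ℏ = 2.95 × √(2.930) = 5.050.
The even/odd transcendental equations gain one root per π/2 in z₀, giving N = 1 + ⌊2z₀/π⌋ = 1 + ⌊3.215⌋ = 4.

N = 4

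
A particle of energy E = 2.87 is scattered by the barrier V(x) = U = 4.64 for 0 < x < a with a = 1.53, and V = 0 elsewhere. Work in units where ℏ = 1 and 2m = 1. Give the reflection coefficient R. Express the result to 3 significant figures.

R = 0.938

Since E < U the interior solution is evanescent with decay constant κ = √(2m(U − E))/ℏ = 1.330.
κa = 2.036, sinh(κa) = 3.763.
The exact tunnelling result is T⁻¹ = 1 + U² sinh²(κa) / [4E(U − E)] = 16.00, so T = 0.0625.
R = 1 − T = 0.938.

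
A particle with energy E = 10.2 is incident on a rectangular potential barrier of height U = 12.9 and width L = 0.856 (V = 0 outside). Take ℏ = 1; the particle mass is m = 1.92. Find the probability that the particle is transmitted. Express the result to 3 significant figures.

Since E < U the interior solution is evanescent with decay constant κ = √(2m(U − E))/ℏ = 3.220.
κL = 2.756, sinh(κL) = 7.839.
The exact tunnelling result is T⁻¹ = 1 + U² sinh²(κL) / [4E(U − E)] = 93.82, so T = 0.0107.

T = 0.0107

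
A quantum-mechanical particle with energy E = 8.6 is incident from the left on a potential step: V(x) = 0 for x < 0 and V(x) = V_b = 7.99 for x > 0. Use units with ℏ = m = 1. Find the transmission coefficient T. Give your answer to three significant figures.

T = 0.664

The wavenumbers are k₁ = √(2mE)/ℏ = 4.147 on the left and k₂ = √(2m(E − V_b))/ℏ = 1.105 on the right.
Matching ψ and ψ′ at x = 0 gives r = (k₁ − k₂)/(k₁ + k₂), so R = r² = 0.3357 and T = 1 − R = 0.6643.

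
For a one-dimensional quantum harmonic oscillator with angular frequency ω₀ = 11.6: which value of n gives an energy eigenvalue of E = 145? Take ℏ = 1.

Invert E_n = (n + ½)ℏω₀: n = E/ℏω₀ − ½ = 12.000, so n = 12.

n = 12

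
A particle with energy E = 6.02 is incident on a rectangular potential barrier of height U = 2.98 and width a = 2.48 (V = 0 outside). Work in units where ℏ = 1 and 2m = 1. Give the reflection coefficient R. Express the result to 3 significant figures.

E > U: inside the barrier k₂ = √(2m(E − U))/ℏ = 1.744, k₂a = 4.324.
Matching at both interfaces gives T⁻¹ = 1 + U² sin²(k₂a) / [4E(E − U)] = 1.104, hence T = 0.906.
R = 1 − T = 0.0941.

R = 0.0941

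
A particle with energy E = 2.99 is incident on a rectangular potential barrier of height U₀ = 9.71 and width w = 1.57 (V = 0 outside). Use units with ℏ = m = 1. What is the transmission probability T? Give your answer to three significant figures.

T = 0.0000341

Since E < U₀ the interior solution is evanescent with decay constant κ = √(2m(U₀ − E))/ℏ = 3.666.
κw = 5.756, sinh(κw) = 158.0.
Matching ψ, ψ′ at both faces gives T = [1 + U₀² sinh²(κw) / (4E(U₀ − E))]⁻¹ = 1/29280 = 0.0000341.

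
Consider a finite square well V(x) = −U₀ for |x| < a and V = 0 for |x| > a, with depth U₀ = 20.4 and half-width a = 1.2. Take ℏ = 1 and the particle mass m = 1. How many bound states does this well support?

The dimensionless depth is z₀ = a√(2mU₀)/ℏ = 1.2 × √(40.80) = 7.665.
The even/odd transcendental equations gain one root per π/2 in z₀, giving N = 1 + ⌊2z₀/π⌋ = 1 + ⌊4.880⌋ = 5.

N = 5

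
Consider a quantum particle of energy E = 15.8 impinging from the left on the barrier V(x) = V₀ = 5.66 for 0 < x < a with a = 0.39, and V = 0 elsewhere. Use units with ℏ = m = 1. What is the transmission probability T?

T = 0.954

Above the barrier the interior wavenumber is k₂ = √(2m(E − V₀))/ℏ = 4.503, giving phase k₂a = 1.756.
Matching at both interfaces gives T⁻¹ = 1 + V₀² sin²(k₂a) / [4E(E − V₀)] = 1.048, hence T = 0.954.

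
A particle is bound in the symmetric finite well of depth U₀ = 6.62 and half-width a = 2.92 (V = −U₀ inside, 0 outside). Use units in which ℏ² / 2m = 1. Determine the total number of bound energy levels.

N = 5

The dimensionless depth is z₀ = a√(2mU₀)/ℏ = 2.92 × √(6.620) = 7.513.
The even/odd transcendental equations gain one root per π/2 in z₀, giving N = 1 + ⌊2z₀/π⌋ = 1 + ⌊4.783⌋ = 5.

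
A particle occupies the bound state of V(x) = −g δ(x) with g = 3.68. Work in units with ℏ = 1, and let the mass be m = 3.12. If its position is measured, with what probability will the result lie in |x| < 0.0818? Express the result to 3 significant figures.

The normalised bound state is ψ = √κ e^{−κ|x|} with κ = mg/ℏ² = 11.48.
P(|x| < d) = ∫_{−d}^{d} κ e^{−2κ|x|} dx = 1 − e^{−2κd} = 1 − e^{−1.878} = 0.8472.

P = 0.847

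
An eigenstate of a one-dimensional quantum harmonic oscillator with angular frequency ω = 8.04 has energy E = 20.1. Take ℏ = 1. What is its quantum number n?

E_n = ℏω(n + ½) ⇒ n = E/(ℏω) − ½ = 20.1/8.04 − 0.5 = 2.000 → n = 2.

n = 2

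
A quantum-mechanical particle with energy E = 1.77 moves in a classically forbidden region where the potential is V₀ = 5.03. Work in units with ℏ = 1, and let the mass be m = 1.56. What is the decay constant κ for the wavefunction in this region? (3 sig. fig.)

Since E < V₀ the TISE in this region is ψ'' = κ²ψ with κ = √(2m(V₀ − E))/ℏ.
κ = √(2 × 1.56 × 3.26) = 3.189.

κ = 3.19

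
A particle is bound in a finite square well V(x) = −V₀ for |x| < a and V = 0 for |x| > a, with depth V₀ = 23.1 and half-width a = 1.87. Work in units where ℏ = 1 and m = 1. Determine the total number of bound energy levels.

The dimensionless depth is z₀ = a√(2mV₀)/ℏ = 1.87 × √(46.20) = 12.71.
A new bound state (alternating even/odd) appears each time z₀ passes a multiple of π/2, so N = ⌊2z₀/π⌋ + 1 = ⌊8.092⌋ + 1 = 9.

N = 9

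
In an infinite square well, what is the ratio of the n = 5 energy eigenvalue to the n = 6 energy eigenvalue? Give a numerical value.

Since E_n ∝ n², the ratio is (5/6)² = 0.694444.

0.694444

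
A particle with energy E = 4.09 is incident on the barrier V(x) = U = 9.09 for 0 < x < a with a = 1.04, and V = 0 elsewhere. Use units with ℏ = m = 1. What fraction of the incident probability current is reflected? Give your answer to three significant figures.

R = 0.995

Since E < U the interior solution is evanescent with decay constant κ = √(2m(U − E))/ℏ = 3.162.
κa = 3.289, sinh(κa) = 13.39.
Matching ψ, ψ′ at both faces gives T = [1 + U² sinh²(κa) / (4E(U − E))]⁻¹ = 1/182.0 = 0.00549.
R = 1 − T = 0.995.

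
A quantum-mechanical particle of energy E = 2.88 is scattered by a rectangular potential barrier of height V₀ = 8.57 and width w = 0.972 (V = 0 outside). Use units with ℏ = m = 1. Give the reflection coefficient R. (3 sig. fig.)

R = 0.995

E < V₀: inside the barrier ψ ∝ e^{±κx} with κ = √(2m(V₀ − E))/ℏ = 3.373.
κw = 3.279, sinh(κw) = 13.26.
The exact tunnelling result is T⁻¹ = 1 + V₀² sinh²(κw) / [4E(V₀ − E)] = 197.9, so T = 0.00505.
R = 1 − T = 0.995.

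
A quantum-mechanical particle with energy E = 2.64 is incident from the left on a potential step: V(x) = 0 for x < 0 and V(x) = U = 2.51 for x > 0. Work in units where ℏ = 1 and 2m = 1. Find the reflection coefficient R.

The wavenumbers are k₁ = √(2mE)/ℏ = 1.625 on the left and k₂ = √(2m(E − U))/ℏ = 0.3606 on the right.
Matching ψ and ψ′ at x = 0 gives r = (k₁ − k₂)/(k₁ + k₂), so R = r² = 0.4055 and T = 1 − R = 0.5945.

R = 0.405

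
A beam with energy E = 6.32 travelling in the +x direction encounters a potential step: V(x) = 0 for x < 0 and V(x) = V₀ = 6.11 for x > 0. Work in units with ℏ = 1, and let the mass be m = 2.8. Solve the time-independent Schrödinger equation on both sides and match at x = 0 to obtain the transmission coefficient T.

T = 0.522

On each side the TISE gives plane waves with k = √(2m(E − V))/ℏ: k₁ = √(2·2.8·6.32) = 5.949, k₂ = √(2·2.8·0.21) = 1.084.
Continuity of ψ and ψ′ at the step yields the reflection amplitude r = (k₁ − k₂)/(k₁ + k₂) = 0.6916; thus R = |r|² = 0.4784, T = 0.5216.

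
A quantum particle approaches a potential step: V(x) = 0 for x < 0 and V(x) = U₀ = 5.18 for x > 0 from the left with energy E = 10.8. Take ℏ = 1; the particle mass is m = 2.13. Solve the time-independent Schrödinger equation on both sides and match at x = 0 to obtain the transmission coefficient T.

The wavenumbers are k₁ = √(2mE)/ℏ = 6.783 on the left and k₂ = √(2m(E − U₀))/ℏ = 4.893 on the right.
Matching ψ and ψ′ at x = 0 gives r = (k₁ − k₂)/(k₁ + k₂), so R = r² = 0.02620 and T = 1 − R = 0.9738.

T = 0.974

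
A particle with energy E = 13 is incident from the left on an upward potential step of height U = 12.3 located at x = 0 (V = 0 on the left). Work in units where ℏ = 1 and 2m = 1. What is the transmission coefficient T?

The wavenumbers are k₁ = √(2mE)/ℏ = 3.606 on the left and k₂ = √(2m(E − U))/ℏ = 0.8367 on the right.
Matching ψ and ψ′ at x = 0 gives r = (k₁ − k₂)/(k₁ + k₂), so R = r² = 0.3885 and T = 1 − R = 0.6115.

T = 0.611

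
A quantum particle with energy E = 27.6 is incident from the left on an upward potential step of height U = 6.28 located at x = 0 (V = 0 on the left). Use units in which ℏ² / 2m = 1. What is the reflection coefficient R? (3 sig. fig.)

R = 0.00415

The wavenumbers are k₁ = √(2mE)/ℏ = 5.254 on the left and k₂ = √(2m(E − U))/ℏ = 4.617 on the right.
Matching ψ and ψ′ at x = 0 gives r = (k₁ − k₂)/(k₁ + k₂), so R = r² = 0.004154 and T = 1 − R = 0.9958.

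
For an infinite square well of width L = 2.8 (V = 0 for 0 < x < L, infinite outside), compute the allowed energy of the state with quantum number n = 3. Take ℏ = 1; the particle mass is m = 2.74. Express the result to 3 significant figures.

E = 2.07

Requiring ψ(0) = ψ(L) = 0 quantises k = nπ/L, hence E_n = ℏ²k²/2m = n²π²ℏ²/(2mL²).
E_3 = 3² × π² / (2 × 2.74 × 2.8²) = 2.068.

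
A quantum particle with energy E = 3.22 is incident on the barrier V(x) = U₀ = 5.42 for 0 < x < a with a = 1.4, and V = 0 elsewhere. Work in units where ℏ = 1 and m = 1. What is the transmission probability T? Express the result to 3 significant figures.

Since E < U₀ the interior solution is evanescent with decay constant κ = √(2m(U₀ − E))/ℏ = 2.098.
κa = 2.937, sinh(κa) = 9.400.
Matching ψ, ψ′ at both faces gives T = [1 + U₀² sinh²(κa) / (4E(U₀ − E))]⁻¹ = 1/92.60 = 0.0108.

T = 0.0108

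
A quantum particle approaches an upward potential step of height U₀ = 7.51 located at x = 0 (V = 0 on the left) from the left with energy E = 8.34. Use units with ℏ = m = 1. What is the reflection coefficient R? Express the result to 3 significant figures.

The wavenumbers are k₁ = √(2mE)/ℏ = 4.084 on the left and k₂ = √(2m(E − U₀))/ℏ = 1.288 on the right.
Continuity of ψ and ψ′ at the step yields the reflection amplitude r = (k₁ − k₂)/(k₁ + k₂) = 0.5204; thus R = |r|² = 0.2708, T = 0.7292.

R = 0.271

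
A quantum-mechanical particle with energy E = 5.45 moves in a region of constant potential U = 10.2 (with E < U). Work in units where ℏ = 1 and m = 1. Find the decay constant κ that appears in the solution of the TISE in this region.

κ = 3.08

Since E < U the TISE in this region is ψ'' = κ²ψ with κ = √(2m(U − E))/ℏ.
κ = √(2 × 1 × 4.75) = 3.082.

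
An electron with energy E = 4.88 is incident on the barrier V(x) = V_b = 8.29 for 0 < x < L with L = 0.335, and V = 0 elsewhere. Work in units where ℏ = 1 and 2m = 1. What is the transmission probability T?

T = 0.691

E < V_b: inside the barrier ψ ∝ e^{±κx} with κ = √(2m(V_b − E))/ℏ = 1.847.
κL = 0.6186, sinh(κL) = 0.6588.
Matching ψ, ψ′ at both faces gives T = [1 + V_b² sinh²(κL) / (4E(V_b − E))]⁻¹ = 1/1.448 = 0.691.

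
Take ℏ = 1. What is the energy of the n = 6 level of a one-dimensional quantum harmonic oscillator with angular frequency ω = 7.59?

E = 49.3

Using E_n = (n + ½)ℏω: E_6 = 6.5 × 7.59 = 49.34.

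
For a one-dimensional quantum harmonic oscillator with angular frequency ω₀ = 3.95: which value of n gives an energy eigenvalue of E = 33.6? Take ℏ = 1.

Invert E_n = (n + ½)ℏω₀: n = E/ℏω₀ − ½ = 8.006, so n = 8.

n = 8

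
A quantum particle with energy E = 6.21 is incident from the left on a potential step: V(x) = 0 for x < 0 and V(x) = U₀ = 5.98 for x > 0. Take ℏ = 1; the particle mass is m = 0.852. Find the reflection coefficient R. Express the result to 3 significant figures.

R = 0.459

On each side the TISE gives plane waves with k = √(2m(E − V))/ℏ: k₁ = √(2·0.852·6.21) = 3.253, k₂ = √(2·0.852·0.23) = 0.6260.
Continuity of ψ and ψ′ at the step yields the reflection amplitude r = (k₁ − k₂)/(k₁ + k₂) = 0.6772; thus R = |r|² = 0.4586, T = 0.5414.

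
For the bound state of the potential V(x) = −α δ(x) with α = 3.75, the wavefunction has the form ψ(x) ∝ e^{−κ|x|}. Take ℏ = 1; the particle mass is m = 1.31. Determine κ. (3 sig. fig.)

Integrating the TISE across x = 0 gives the cusp condition ψ'(0⁺) − ψ'(0⁻) = −(2mα/ℏ²)ψ(0).
With ψ ∝ e^{−κ|x|} this yields −2κ = −2mα/ℏ², so κ = mα/ℏ² = 4.913.

κ = 4.91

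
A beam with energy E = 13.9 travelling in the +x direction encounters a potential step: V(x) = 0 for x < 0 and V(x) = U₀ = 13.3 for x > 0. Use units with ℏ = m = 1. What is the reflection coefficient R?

R = 0.430

The wavenumbers are k₁ = √(2mE)/ℏ = 5.273 on the left and k₂ = √(2m(E − U₀))/ℏ = 1.095 on the right.
Continuity of ψ and ψ′ at the step yields the reflection amplitude r = (k₁ − k₂)/(k₁ + k₂) = 0.6560; thus R = |r|² = 0.4303, T = 0.5697.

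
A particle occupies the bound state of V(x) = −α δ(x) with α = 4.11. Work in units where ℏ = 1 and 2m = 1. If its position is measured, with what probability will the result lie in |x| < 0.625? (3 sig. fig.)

The normalised bound state is ψ = √κ e^{−κ|x|} with κ = mα/ℏ² = 2.055.
P(|x| < d) = ∫_{−d}^{d} κ e^{−2κ|x|} dx = 1 − e^{−2κd} = 1 − e^{−2.569} = 0.9234.

P = 0.923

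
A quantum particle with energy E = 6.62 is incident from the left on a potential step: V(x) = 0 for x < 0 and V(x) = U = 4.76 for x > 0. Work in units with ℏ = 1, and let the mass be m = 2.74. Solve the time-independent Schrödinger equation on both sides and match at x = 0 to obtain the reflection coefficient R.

R = 0.0943

The wavenumbers are k₁ = √(2mE)/ℏ = 6.023 on the left and k₂ = √(2m(E − U))/ℏ = 3.193 on the right.
Continuity of ψ and ψ′ at the step yields the reflection amplitude r = (k₁ − k₂)/(k₁ + k₂) = 0.3071; thus R = |r|² = 0.09433, T = 0.9057.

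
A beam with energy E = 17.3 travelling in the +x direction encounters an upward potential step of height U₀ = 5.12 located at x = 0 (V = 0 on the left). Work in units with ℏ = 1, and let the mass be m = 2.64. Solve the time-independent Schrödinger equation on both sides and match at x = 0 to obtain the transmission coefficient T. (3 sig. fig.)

The wavenumbers are k₁ = √(2mE)/ℏ = 9.557 on the left and k₂ = √(2m(E − U₀))/ℏ = 8.019 on the right.
Matching ψ and ψ′ at x = 0 gives r = (k₁ − k₂)/(k₁ + k₂), so R = r² = 0.007657 and T = 1 − R = 0.9923.

T = 0.992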